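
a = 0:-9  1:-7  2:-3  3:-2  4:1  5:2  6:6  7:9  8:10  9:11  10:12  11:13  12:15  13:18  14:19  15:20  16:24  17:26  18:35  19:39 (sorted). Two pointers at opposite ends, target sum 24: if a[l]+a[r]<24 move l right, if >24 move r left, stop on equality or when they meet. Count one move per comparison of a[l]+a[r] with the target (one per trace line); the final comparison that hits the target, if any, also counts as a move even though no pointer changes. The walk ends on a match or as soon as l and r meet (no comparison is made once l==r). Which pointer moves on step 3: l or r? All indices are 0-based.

[0,19] -9+39=30 >24 → r--
[0,18] -9+35=26 >24 → r--
[0,17] -9+26=17 <24 → l++

l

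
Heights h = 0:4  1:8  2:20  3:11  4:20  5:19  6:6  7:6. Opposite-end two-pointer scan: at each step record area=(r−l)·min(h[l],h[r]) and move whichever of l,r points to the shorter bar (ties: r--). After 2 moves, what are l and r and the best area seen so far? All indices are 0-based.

l=1, r=6, best area=36

[0,7] min(4,6)*7=28 best=28 * → l++
[1,7] min(8,6)*6=36 best=36 * → r--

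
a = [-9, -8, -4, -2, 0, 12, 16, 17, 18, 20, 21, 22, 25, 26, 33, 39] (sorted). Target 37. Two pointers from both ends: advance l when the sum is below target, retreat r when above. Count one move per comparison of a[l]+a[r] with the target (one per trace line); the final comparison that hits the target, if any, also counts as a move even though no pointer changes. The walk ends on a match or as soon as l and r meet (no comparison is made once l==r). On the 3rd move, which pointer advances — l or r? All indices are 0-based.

l

l=0 r=15: -9+39=30 <37, l++
l=1 r=15: -8+39=31 <37, l++
l=2 r=15: -4+39=35 <37, l++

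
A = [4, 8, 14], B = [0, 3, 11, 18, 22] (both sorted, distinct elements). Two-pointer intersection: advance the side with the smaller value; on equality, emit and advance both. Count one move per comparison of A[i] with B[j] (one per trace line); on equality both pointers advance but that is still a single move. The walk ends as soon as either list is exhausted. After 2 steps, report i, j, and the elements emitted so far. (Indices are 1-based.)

i=1, j=3, emitted=[]

i=1 j=1: 4>0, j++
i=1 j=2: 4>3, j++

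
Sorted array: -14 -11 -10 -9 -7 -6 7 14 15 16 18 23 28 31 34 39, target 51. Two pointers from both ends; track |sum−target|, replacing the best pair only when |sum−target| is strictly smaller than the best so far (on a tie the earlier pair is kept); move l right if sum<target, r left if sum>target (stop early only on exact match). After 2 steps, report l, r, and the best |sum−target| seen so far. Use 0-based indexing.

l=2, r=15, best |Δ|=23

[0,15] -14+39=25 d=26 * → l++
[1,15] -11+39=28 d=23 * → l++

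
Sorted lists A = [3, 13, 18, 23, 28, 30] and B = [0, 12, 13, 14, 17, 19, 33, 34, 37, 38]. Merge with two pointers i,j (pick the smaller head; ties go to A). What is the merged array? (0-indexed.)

[0, 3, 12, 13, 13, 14, 17, 18, 19, 23, 28, 30, 33, 34, 37, 38]

[i=0,j=0] A[i]=3>B[j]=0 take 0 → j++
[i=0,j=1] A[i]=3<=B[j]=12 take 3 → i++
[i=1,j=1] A[i]=13>B[j]=12 take 12 → j++
[i=1,j=2] A[i]=13<=B[j]=13 take 13 → i++
[i=2,j=2] A[i]=18>B[j]=13 take 13 → j++
[i=2,j=3] A[i]=18>B[j]=14 take 14 → j++
[i=2,j=4] A[i]=18>B[j]=17 take 17 → j++
[i=2,j=5] A[i]=18<=B[j]=19 take 18 → i++
[i=3,j=5] A[i]=23>B[j]=19 take 19 → j++
[i=3,j=6] A[i]=23<=B[j]=33 take 23 → i++
[i=4,j=6] A[i]=28<=B[j]=33 take 28 → i++
[i=5,j=6] A[i]=30<=B[j]=33 take 30 → i++
[i=6,j=6] A done, take B[j]=33 → j++
[i=6,j=7] A done, take B[j]=34 → j++
[i=6,j=8] A done, take B[j]=37 → j++
[i=6,j=9] A done, take B[j]=38 → j++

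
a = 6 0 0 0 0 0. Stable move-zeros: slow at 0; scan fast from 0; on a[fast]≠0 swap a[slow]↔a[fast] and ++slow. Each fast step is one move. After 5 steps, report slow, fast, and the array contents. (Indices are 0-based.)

slow=1, fast=5, a=[6, 0, 0, 0, 0, 0]

(s=0,f=0) a[fast]=6≠0 swap→a[0]=6 → slow++,fast++
(s=1,f=1) a[fast]=0 → fast++
(s=1,f=2) a[fast]=0 → fast++
(s=1,f=3) a[fast]=0 → fast++
(s=1,f=4) a[fast]=0 → fast++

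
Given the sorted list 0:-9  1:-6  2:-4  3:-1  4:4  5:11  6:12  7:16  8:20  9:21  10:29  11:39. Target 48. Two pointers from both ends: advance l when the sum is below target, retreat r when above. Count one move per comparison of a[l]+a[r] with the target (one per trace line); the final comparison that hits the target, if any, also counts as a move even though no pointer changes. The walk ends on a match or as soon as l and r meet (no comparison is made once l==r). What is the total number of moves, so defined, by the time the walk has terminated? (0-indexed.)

[0,11] -9+39=30 <48 → l++
[1,11] -6+39=33 <48 → l++
[2,11] -4+39=35 <48 → l++
[3,11] -1+39=38 <48 → l++
[4,11] 4+39=43 <48 → l++
[5,11] 11+39=50 >48 → r--
[5,10] 11+29=40 <48 → l++
[6,10] 12+29=41 <48 → l++
[7,10] 16+29=45 <48 → l++
[8,10] 20+29=49 >48 → r--
[8,9] 20+21=41 <48 → l++

11 moves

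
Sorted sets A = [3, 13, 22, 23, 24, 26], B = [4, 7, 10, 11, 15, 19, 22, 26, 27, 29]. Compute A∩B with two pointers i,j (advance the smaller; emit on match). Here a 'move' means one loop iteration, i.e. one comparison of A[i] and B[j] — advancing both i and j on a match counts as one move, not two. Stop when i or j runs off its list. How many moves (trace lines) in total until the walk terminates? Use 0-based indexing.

12 moves

[i=0,j=0] 3<4 → i++
[i=1,j=0] 13>4 → j++
[i=1,j=1] 13>7 → j++
[i=1,j=2] 13>10 → j++
[i=1,j=3] 13>11 → j++
[i=1,j=4] 13<15 → i++
[i=2,j=4] 22>15 → j++
[i=2,j=5] 22>19 → j++
[i=2,j=6] 22==22 emit → i++,j++
[i=3,j=7] 23<26 → i++
[i=4,j=7] 24<26 → i++
[i=5,j=7] 26==26 emit → i++,j++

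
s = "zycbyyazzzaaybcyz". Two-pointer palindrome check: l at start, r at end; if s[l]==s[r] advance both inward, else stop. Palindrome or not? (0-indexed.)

l=0 r=16: 'z'=='z', l++,r--
l=1 r=15: 'y'=='y', l++,r--
l=2 r=14: 'c'=='c', l++,r--
l=3 r=13: 'b'=='b', l++,r--
l=4 r=12: 'y'=='y', l++,r--
l=5 r=11: 'y'!='a', stop

not a palindrome (mismatch at 5,11)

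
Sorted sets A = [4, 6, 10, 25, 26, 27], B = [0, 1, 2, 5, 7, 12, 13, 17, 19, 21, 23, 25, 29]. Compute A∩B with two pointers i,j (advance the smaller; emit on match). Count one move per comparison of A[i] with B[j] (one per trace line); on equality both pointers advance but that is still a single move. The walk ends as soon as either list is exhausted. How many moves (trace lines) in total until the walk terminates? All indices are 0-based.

i=0 j=0: 4>0, j++
i=0 j=1: 4>1, j++
i=0 j=2: 4>2, j++
i=0 j=3: 4<5, i++
i=1 j=3: 6>5, j++
i=1 j=4: 6<7, i++
i=2 j=4: 10>7, j++
i=2 j=5: 10<12, i++
i=3 j=5: 25>12, j++
i=3 j=6: 25>13, j++
i=3 j=7: 25>17, j++
i=3 j=8: 25>19, j++
i=3 j=9: 25>21, j++
i=3 j=10: 25>23, j++
i=3 j=11: 25==25 emit, i++,j++
i=4 j=12: 26<29, i++
i=5 j=12: 27<29, i++

17 moves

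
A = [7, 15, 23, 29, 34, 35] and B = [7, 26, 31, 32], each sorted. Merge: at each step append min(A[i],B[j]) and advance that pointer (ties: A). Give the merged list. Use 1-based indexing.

[i=1,j=1] A[i]=7<=B[j]=7 take 7 → i++
[i=2,j=1] A[i]=15>B[j]=7 take 7 → j++
[i=2,j=2] A[i]=15<=B[j]=26 take 15 → i++
[i=3,j=2] A[i]=23<=B[j]=26 take 23 → i++
[i=4,j=2] A[i]=29>B[j]=26 take 26 → j++
[i=4,j=3] A[i]=29<=B[j]=31 take 29 → i++
[i=5,j=3] A[i]=34>B[j]=31 take 31 → j++
[i=5,j=4] A[i]=34>B[j]=32 take 32 → j++
[i=5,j=5] B done, take A[i]=34 → i++
[i=6,j=5] B done, take A[i]=35 → i++

[7, 7, 15, 23, 26, 29, 31, 32, 34, 35]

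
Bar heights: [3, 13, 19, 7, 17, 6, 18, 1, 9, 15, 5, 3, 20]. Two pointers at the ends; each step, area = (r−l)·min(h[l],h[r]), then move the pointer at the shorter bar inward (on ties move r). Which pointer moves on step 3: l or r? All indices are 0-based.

l

[0,12] min(3,20)*12=36 best=36 * → l++
[1,12] min(13,20)*11=143 best=143 * → l++
[2,12] min(19,20)*10=190 best=190 * → l++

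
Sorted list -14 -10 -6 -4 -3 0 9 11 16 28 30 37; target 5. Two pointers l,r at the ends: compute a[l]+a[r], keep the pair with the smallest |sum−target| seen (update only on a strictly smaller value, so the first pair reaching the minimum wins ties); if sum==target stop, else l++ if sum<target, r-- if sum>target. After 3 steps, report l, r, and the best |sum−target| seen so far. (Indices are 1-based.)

l=1, r=9, best |Δ|=9

l=1 r=12: -14+37=23 d=18 *, r--
l=1 r=11: -14+30=16 d=11 *, r--
l=1 r=10: -14+28=14 d=9 *, r--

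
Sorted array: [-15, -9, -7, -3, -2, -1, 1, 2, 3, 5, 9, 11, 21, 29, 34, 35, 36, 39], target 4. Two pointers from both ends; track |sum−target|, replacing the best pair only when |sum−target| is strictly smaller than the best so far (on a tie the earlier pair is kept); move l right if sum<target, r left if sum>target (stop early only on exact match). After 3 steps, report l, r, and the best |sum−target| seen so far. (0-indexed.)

l=0 r=17: -15+39=24 d=20 *, r--
l=0 r=16: -15+36=21 d=17 *, r--
l=0 r=15: -15+35=20 d=16 *, r--

l=0, r=14, best |Δ|=16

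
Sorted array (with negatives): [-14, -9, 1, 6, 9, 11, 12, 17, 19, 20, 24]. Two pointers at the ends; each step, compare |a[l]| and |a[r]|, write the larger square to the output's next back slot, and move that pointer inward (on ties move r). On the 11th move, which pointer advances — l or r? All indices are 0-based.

l=0 r=10: |-14|<=|24| out[10]=576, r--
l=0 r=9: |-14|<=|20| out[9]=400, r--
l=0 r=8: |-14|<=|19| out[8]=361, r--
l=0 r=7: |-14|<=|17| out[7]=289, r--
l=0 r=6: |-14|>|12| out[6]=196, l++
l=1 r=6: |-9|<=|12| out[5]=144, r--
l=1 r=5: |-9|<=|11| out[4]=121, r--
l=1 r=4: |-9|<=|9| out[3]=81, r--
l=1 r=3: |-9|>|6| out[2]=81, l++
l=2 r=3: |1|<=|6| out[1]=36, r--
l=2 r=2: |1|<=|1| out[0]=1, r--

r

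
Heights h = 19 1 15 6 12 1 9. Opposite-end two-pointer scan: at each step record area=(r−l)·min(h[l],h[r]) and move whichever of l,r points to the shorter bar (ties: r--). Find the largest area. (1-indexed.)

l=1 r=7: min(19,9)*6=54 best=54 *, r--
l=1 r=6: min(19,1)*5=5 best=54, r--
l=1 r=5: min(19,12)*4=48 best=54, r--
l=1 r=4: min(19,6)*3=18 best=54, r--
l=1 r=3: min(19,15)*2=30 best=54, r--
l=1 r=2: min(19,1)*1=1 best=54, r--

max area = 54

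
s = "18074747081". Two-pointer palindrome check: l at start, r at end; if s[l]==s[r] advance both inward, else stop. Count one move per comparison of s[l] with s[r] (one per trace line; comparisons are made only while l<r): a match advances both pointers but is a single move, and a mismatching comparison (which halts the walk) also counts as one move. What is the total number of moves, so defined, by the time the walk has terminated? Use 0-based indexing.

[0,10] '1'=='1' → l++,r--
[1,9] '8'=='8' → l++,r--
[2,8] '0'=='0' → l++,r--
[3,7] '7'=='7' → l++,r--
[4,6] '4'=='4' → l++,r--

5 moves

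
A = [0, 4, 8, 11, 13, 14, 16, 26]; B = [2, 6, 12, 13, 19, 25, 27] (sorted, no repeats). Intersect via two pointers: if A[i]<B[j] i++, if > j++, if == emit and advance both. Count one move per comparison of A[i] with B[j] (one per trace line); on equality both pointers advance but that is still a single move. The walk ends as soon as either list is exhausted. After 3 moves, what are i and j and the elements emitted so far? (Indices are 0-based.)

i=2, j=1, emitted=[]

i=0 j=0: 0<2, i++
i=1 j=0: 4>2, j++
i=1 j=1: 4<6, i++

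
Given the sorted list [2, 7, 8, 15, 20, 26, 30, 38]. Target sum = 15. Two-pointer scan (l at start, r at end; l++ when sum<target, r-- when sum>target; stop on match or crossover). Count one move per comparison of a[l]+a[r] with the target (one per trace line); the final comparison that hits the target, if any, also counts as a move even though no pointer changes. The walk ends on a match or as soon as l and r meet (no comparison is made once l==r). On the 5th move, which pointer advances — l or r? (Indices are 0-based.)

[0,7] 2+38=40 >15 → r--
[0,6] 2+30=32 >15 → r--
[0,5] 2+26=28 >15 → r--
[0,4] 2+20=22 >15 → r--
[0,3] 2+15=17 >15 → r--

r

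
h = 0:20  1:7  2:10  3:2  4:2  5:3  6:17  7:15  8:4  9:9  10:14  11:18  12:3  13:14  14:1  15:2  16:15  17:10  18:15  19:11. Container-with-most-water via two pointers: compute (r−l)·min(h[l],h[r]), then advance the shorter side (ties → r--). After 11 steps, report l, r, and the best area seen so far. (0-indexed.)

l=0, r=8, best area=270

[0,19] min(20,11)*19=209 best=209 * → r--
[0,18] min(20,15)*18=270 best=270 * → r--
[0,17] min(20,10)*17=170 best=270 → r--
[0,16] min(20,15)*16=240 best=270 → r--
[0,15] min(20,2)*15=30 best=270 → r--
[0,14] min(20,1)*14=14 best=270 → r--
[0,13] min(20,14)*13=182 best=270 → r--
[0,12] min(20,3)*12=36 best=270 → r--
[0,11] min(20,18)*11=198 best=270 → r--
[0,10] min(20,14)*10=140 best=270 → r--
[0,9] min(20,9)*9=81 best=270 → r--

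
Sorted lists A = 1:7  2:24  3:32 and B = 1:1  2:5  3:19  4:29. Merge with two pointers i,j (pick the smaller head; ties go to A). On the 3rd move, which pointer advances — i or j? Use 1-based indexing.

i

[i=1,j=1] A[i]=7>B[j]=1 take 1 → j++
[i=1,j=2] A[i]=7>B[j]=5 take 5 → j++
[i=1,j=3] A[i]=7<=B[j]=19 take 7 → i++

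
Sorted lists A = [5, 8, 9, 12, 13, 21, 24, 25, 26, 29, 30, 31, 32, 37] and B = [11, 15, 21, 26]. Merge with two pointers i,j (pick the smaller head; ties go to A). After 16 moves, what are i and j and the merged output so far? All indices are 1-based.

i=13, j=5, merged so far=[5, 8, 9, 11, 12, 13, 15, 21, 21, 24, 25, 26, 26, 29, 30, 31]

[i=1,j=1] A[i]=5<=B[j]=11 take 5 → i++
[i=2,j=1] A[i]=8<=B[j]=11 take 8 → i++
[i=3,j=1] A[i]=9<=B[j]=11 take 9 → i++
[i=4,j=1] A[i]=12>B[j]=11 take 11 → j++
[i=4,j=2] A[i]=12<=B[j]=15 take 12 → i++
[i=5,j=2] A[i]=13<=B[j]=15 take 13 → i++
[i=6,j=2] A[i]=21>B[j]=15 take 15 → j++
[i=6,j=3] A[i]=21<=B[j]=21 take 21 → i++
[i=7,j=3] A[i]=24>B[j]=21 take 21 → j++
[i=7,j=4] A[i]=24<=B[j]=26 take 24 → i++
[i=8,j=4] A[i]=25<=B[j]=26 take 25 → i++
[i=9,j=4] A[i]=26<=B[j]=26 take 26 → i++
[i=10,j=4] A[i]=29>B[j]=26 take 26 → j++
[i=10,j=5] B done, take A[i]=29 → i++
[i=11,j=5] B done, take A[i]=30 → i++
[i=12,j=5] B done, take A[i]=31 → i++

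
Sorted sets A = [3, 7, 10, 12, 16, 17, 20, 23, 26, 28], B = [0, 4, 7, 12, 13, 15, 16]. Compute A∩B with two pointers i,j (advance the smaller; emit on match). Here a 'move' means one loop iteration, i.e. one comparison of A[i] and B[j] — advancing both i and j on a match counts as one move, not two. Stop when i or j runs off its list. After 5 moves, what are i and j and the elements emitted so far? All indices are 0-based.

[i=0,j=0] 3>0 → j++
[i=0,j=1] 3<4 → i++
[i=1,j=1] 7>4 → j++
[i=1,j=2] 7==7 emit → i++,j++
[i=2,j=3] 10<12 → i++

i=3, j=3, emitted=[7]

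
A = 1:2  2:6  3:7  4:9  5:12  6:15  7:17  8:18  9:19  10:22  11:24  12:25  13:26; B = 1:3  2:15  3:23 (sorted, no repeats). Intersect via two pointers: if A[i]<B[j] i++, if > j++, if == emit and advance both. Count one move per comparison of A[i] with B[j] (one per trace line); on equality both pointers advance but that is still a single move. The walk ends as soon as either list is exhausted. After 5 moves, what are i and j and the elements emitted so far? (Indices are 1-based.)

i=5, j=2, emitted=[]

[i=1,j=1] 2<3 → i++
[i=2,j=1] 6>3 → j++
[i=2,j=2] 6<15 → i++
[i=3,j=2] 7<15 → i++
[i=4,j=2] 9<15 → i++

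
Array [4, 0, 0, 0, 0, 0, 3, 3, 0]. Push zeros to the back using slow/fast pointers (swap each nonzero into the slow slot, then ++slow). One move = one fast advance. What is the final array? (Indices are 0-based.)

(s=0,f=0) a[fast]=4≠0 swap→a[0]=4 → slow++,fast++
(s=1,f=1) a[fast]=0 → fast++
(s=1,f=2) a[fast]=0 → fast++
(s=1,f=3) a[fast]=0 → fast++
(s=1,f=4) a[fast]=0 → fast++
(s=1,f=5) a[fast]=0 → fast++
(s=1,f=6) a[fast]=3≠0 swap→a[1]=3 → slow++,fast++
(s=2,f=7) a[fast]=3≠0 swap→a[2]=3 → slow++,fast++
(s=3,f=8) a[fast]=0 → fast++

[4, 3, 3, 0, 0, 0, 0, 0, 0]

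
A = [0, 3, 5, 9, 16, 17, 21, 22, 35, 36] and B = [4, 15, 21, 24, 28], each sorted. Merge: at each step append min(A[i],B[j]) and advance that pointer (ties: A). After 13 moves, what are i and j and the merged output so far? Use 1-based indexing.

[i=1,j=1] A[i]=0<=B[j]=4 take 0 → i++
[i=2,j=1] A[i]=3<=B[j]=4 take 3 → i++
[i=3,j=1] A[i]=5>B[j]=4 take 4 → j++
[i=3,j=2] A[i]=5<=B[j]=15 take 5 → i++
[i=4,j=2] A[i]=9<=B[j]=15 take 9 → i++
[i=5,j=2] A[i]=16>B[j]=15 take 15 → j++
[i=5,j=3] A[i]=16<=B[j]=21 take 16 → i++
[i=6,j=3] A[i]=17<=B[j]=21 take 17 → i++
[i=7,j=3] A[i]=21<=B[j]=21 take 21 → i++
[i=8,j=3] A[i]=22>B[j]=21 take 21 → j++
[i=8,j=4] A[i]=22<=B[j]=24 take 22 → i++
[i=9,j=4] A[i]=35>B[j]=24 take 24 → j++
[i=9,j=5] A[i]=35>B[j]=28 take 28 → j++

i=9, j=6, merged so far=[0, 3, 4, 5, 9, 15, 16, 17, 21, 21, 22, 24, 28]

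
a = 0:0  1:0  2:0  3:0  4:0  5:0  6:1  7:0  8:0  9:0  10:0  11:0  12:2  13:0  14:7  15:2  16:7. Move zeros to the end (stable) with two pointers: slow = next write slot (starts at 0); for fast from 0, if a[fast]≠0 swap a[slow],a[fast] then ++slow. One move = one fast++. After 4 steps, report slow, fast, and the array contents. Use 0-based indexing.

(s=0,f=0) a[fast]=0 → fast++
(s=0,f=1) a[fast]=0 → fast++
(s=0,f=2) a[fast]=0 → fast++
(s=0,f=3) a[fast]=0 → fast++

slow=0, fast=4, a=[0, 0, 0, 0, 0, 0, 1, 0, 0, 0, 0, 0, 2, 0, 7, 2, 7]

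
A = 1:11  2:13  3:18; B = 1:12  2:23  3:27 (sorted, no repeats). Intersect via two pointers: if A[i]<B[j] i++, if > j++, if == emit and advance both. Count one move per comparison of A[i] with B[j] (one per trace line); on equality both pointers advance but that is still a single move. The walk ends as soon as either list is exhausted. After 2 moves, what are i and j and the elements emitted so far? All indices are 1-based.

i=2, j=2, emitted=[]

i=1 j=1: 11<12, i++
i=2 j=1: 13>12, j++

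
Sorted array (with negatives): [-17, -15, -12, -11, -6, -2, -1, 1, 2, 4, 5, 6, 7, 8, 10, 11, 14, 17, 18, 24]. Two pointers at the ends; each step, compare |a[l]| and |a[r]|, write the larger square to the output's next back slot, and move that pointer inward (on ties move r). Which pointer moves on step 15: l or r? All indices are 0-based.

[0,19] |-17|<=|24| out[19]=576 → r--
[0,18] |-17|<=|18| out[18]=324 → r--
[0,17] |-17|<=|17| out[17]=289 → r--
[0,16] |-17|>|14| out[16]=289 → l++
[1,16] |-15|>|14| out[15]=225 → l++
[2,16] |-12|<=|14| out[14]=196 → r--
[2,15] |-12|>|11| out[13]=144 → l++
[3,15] |-11|<=|11| out[12]=121 → r--
[3,14] |-11|>|10| out[11]=121 → l++
[4,14] |-6|<=|10| out[10]=100 → r--
[4,13] |-6|<=|8| out[9]=64 → r--
[4,12] |-6|<=|7| out[8]=49 → r--
[4,11] |-6|<=|6| out[7]=36 → r--
[4,10] |-6|>|5| out[6]=36 → l++
[5,10] |-2|<=|5| out[5]=25 → r--

r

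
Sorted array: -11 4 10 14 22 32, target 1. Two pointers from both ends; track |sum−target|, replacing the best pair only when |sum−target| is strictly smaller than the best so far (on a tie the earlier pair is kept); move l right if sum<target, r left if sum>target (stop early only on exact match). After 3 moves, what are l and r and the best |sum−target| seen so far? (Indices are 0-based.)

l=0 r=5: -11+32=21 d=20 *, r--
l=0 r=4: -11+22=11 d=10 *, r--
l=0 r=3: -11+14=3 d=2 *, r--

l=0, r=2, best |Δ|=2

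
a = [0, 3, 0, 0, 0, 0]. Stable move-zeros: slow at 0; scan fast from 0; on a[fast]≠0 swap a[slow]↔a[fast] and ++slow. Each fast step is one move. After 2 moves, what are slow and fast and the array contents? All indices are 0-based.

slow=0 fast=0: a[fast]=0, fast++
slow=0 fast=1: a[fast]=3≠0 swap→a[0]=3, slow++,fast++

slow=1, fast=2, a=[3, 0, 0, 0, 0, 0]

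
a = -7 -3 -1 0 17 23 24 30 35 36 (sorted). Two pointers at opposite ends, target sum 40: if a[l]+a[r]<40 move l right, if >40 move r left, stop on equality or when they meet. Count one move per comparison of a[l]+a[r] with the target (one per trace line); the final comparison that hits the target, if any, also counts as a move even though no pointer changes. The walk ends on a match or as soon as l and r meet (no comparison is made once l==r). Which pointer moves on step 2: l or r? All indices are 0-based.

l

[0,9] -7+36=29 <40 → l++
[1,9] -3+36=33 <40 → l++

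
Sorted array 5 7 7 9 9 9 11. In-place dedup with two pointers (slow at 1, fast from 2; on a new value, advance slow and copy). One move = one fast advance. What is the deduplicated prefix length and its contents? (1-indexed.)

length 4; prefix = [5, 7, 9, 11]

(s=1,f=2) a[fast]=7≠a[slow]=5 write a[2]=7 → slow++,fast++
(s=2,f=3) a[fast]=7=a[slow] dup → fast++
(s=2,f=4) a[fast]=9≠a[slow]=7 write a[3]=9 → slow++,fast++
(s=3,f=5) a[fast]=9=a[slow] dup → fast++
(s=3,f=6) a[fast]=9=a[slow] dup → fast++
(s=3,f=7) a[fast]=11≠a[slow]=9 write a[4]=11 → slow++,fast++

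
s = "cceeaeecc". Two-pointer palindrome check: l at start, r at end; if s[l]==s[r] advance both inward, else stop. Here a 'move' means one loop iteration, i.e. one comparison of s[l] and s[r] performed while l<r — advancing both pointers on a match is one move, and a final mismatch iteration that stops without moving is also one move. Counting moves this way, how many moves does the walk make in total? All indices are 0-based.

l=0 r=8: 'c'=='c', l++,r--
l=1 r=7: 'c'=='c', l++,r--
l=2 r=6: 'e'=='e', l++,r--
l=3 r=5: 'e'=='e', l++,r--

4 moves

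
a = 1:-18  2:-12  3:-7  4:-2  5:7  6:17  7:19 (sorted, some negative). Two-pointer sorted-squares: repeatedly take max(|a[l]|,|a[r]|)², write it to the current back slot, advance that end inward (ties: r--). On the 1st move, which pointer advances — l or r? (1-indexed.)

[1,7] |-18|<=|19| out[7]=361 → r--

r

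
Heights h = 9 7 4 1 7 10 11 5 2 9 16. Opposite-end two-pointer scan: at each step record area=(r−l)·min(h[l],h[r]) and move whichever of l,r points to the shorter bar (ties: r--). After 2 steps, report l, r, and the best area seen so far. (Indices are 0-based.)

l=2, r=10, best area=90

l=0 r=10: min(9,16)*10=90 best=90 *, l++
l=1 r=10: min(7,16)*9=63 best=90, l++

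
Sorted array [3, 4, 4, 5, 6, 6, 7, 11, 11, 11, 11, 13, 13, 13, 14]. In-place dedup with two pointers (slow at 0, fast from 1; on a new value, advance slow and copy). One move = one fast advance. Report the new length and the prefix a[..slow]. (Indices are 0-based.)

length 8; prefix = [3, 4, 5, 6, 7, 11, 13, 14]

(s=0,f=1) a[fast]=4≠a[slow]=3 write a[1]=4 → slow++,fast++
(s=1,f=2) a[fast]=4=a[slow] dup → fast++
(s=1,f=3) a[fast]=5≠a[slow]=4 write a[2]=5 → slow++,fast++
(s=2,f=4) a[fast]=6≠a[slow]=5 write a[3]=6 → slow++,fast++
(s=3,f=5) a[fast]=6=a[slow] dup → fast++
(s=3,f=6) a[fast]=7≠a[slow]=6 write a[4]=7 → slow++,fast++
(s=4,f=7) a[fast]=11≠a[slow]=7 write a[5]=11 → slow++,fast++
(s=5,f=8) a[fast]=11=a[slow] dup → fast++
(s=5,f=9) a[fast]=11=a[slow] dup → fast++
(s=5,f=10) a[fast]=11=a[slow] dup → fast++
(s=5,f=11) a[fast]=13≠a[slow]=11 write a[6]=13 → slow++,fast++
(s=6,f=12) a[fast]=13=a[slow] dup → fast++
(s=6,f=13) a[fast]=13=a[slow] dup → fast++
(s=6,f=14) a[fast]=14≠a[slow]=13 write a[7]=14 → slow++,fast++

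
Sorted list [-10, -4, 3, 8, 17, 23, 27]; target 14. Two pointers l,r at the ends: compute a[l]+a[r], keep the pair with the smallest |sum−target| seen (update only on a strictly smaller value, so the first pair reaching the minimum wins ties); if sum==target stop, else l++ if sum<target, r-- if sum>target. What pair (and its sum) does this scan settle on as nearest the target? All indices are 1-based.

[1,7] -10+27=17 d=3 * → r--
[1,6] -10+23=13 d=1 * → l++
[2,6] -4+23=19 d=5 → r--
[2,5] -4+17=13 d=1 → l++
[3,5] 3+17=20 d=6 → r--
[3,4] 3+8=11 d=3 → l++

pair (-10, 23) with sum 13 (|Δ|=1)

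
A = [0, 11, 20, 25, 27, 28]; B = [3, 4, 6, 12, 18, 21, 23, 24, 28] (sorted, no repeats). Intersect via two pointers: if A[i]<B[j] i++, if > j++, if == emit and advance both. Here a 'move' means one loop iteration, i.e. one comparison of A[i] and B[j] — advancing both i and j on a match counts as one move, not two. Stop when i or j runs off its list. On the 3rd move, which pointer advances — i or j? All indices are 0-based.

j

[i=0,j=0] 0<3 → i++
[i=1,j=0] 11>3 → j++
[i=1,j=1] 11>4 → j++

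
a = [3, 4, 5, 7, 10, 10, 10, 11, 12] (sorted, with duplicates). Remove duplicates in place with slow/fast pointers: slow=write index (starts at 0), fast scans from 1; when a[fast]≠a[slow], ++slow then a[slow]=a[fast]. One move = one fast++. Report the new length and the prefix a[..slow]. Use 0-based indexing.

length 7; prefix = [3, 4, 5, 7, 10, 11, 12]

slow=0 fast=1: a[fast]=4≠a[slow]=3 write a[1]=4, slow++,fast++
slow=1 fast=2: a[fast]=5≠a[slow]=4 write a[2]=5, slow++,fast++
slow=2 fast=3: a[fast]=7≠a[slow]=5 write a[3]=7, slow++,fast++
slow=3 fast=4: a[fast]=10≠a[slow]=7 write a[4]=10, slow++,fast++
slow=4 fast=5: a[fast]=10=a[slow] dup, fast++
slow=4 fast=6: a[fast]=10=a[slow] dup, fast++
slow=4 fast=7: a[fast]=11≠a[slow]=10 write a[5]=11, slow++,fast++
slow=5 fast=8: a[fast]=12≠a[slow]=11 write a[6]=12, slow++,fast++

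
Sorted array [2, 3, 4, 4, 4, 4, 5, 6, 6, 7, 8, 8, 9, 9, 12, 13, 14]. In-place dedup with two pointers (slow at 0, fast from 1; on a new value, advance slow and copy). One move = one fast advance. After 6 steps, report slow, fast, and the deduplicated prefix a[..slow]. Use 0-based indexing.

slow=3, fast=7, prefix=[2, 3, 4, 5]

(s=0,f=1) a[fast]=3≠a[slow]=2 write a[1]=3 → slow++,fast++
(s=1,f=2) a[fast]=4≠a[slow]=3 write a[2]=4 → slow++,fast++
(s=2,f=3) a[fast]=4=a[slow] dup → fast++
(s=2,f=4) a[fast]=4=a[slow] dup → fast++
(s=2,f=5) a[fast]=4=a[slow] dup → fast++
(s=2,f=6) a[fast]=5≠a[slow]=4 write a[3]=5 → slow++,fast++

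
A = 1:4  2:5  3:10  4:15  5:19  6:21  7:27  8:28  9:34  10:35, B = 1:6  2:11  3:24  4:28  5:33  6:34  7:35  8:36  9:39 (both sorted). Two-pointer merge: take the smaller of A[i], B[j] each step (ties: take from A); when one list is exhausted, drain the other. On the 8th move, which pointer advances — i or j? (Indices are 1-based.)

i

i=1 j=1: A[i]=4<=B[j]=6 take 4, i++
i=2 j=1: A[i]=5<=B[j]=6 take 5, i++
i=3 j=1: A[i]=10>B[j]=6 take 6, j++
i=3 j=2: A[i]=10<=B[j]=11 take 10, i++
i=4 j=2: A[i]=15>B[j]=11 take 11, j++
i=4 j=3: A[i]=15<=B[j]=24 take 15, i++
i=5 j=3: A[i]=19<=B[j]=24 take 19, i++
i=6 j=3: A[i]=21<=B[j]=24 take 21, i++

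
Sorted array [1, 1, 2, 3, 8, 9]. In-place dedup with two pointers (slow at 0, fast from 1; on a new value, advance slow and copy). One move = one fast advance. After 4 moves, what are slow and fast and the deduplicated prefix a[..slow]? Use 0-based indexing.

slow=0 fast=1: a[fast]=1=a[slow] dup, fast++
slow=0 fast=2: a[fast]=2≠a[slow]=1 write a[1]=2, slow++,fast++
slow=1 fast=3: a[fast]=3≠a[slow]=2 write a[2]=3, slow++,fast++
slow=2 fast=4: a[fast]=8≠a[slow]=3 write a[3]=8, slow++,fast++

slow=3, fast=5, prefix=[1, 2, 3, 8]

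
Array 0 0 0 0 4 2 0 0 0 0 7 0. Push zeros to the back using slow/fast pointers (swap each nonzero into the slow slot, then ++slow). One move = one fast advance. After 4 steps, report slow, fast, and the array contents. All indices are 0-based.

slow=0, fast=4, a=[0, 0, 0, 0, 4, 2, 0, 0, 0, 0, 7, 0]

(s=0,f=0) a[fast]=0 → fast++
(s=0,f=1) a[fast]=0 → fast++
(s=0,f=2) a[fast]=0 → fast++
(s=0,f=3) a[fast]=0 → fast++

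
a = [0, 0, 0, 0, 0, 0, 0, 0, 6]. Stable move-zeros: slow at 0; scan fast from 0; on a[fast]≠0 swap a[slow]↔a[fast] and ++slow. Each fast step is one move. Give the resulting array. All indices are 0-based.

(s=0,f=0) a[fast]=0 → fast++
(s=0,f=1) a[fast]=0 → fast++
(s=0,f=2) a[fast]=0 → fast++
(s=0,f=3) a[fast]=0 → fast++
(s=0,f=4) a[fast]=0 → fast++
(s=0,f=5) a[fast]=0 → fast++
(s=0,f=6) a[fast]=0 → fast++
(s=0,f=7) a[fast]=0 → fast++
(s=0,f=8) a[fast]=6≠0 swap→a[0]=6 → slow++,fast++

[6, 0, 0, 0, 0, 0, 0, 0, 0]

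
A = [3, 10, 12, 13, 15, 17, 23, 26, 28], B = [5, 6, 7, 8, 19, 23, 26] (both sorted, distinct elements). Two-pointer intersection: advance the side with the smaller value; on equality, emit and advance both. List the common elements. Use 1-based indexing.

[i=1,j=1] 3<5 → i++
[i=2,j=1] 10>5 → j++
[i=2,j=2] 10>6 → j++
[i=2,j=3] 10>7 → j++
[i=2,j=4] 10>8 → j++
[i=2,j=5] 10<19 → i++
[i=3,j=5] 12<19 → i++
[i=4,j=5] 13<19 → i++
[i=5,j=5] 15<19 → i++
[i=6,j=5] 17<19 → i++
[i=7,j=5] 23>19 → j++
[i=7,j=6] 23==23 emit → i++,j++
[i=8,j=7] 26==26 emit → i++,j++

intersection = [23, 26]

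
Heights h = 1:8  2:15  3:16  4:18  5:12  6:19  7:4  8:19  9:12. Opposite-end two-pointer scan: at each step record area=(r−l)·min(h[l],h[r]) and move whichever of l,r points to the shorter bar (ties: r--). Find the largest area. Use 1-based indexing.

l=1 r=9: min(8,12)*8=64 best=64 *, l++
l=2 r=9: min(15,12)*7=84 best=84 *, r--
l=2 r=8: min(15,19)*6=90 best=90 *, l++
l=3 r=8: min(16,19)*5=80 best=90, l++
l=4 r=8: min(18,19)*4=72 best=90, l++
l=5 r=8: min(12,19)*3=36 best=90, l++
l=6 r=8: min(19,19)*2=38 best=90, r--
l=6 r=7: min(19,4)*1=4 best=90, r--

max area = 90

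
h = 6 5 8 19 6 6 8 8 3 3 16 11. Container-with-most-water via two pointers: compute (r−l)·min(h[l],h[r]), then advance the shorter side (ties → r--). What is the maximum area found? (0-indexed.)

max area = 112

l=0 r=11: min(6,11)*11=66 best=66 *, l++
l=1 r=11: min(5,11)*10=50 best=66, l++
l=2 r=11: min(8,11)*9=72 best=72 *, l++
l=3 r=11: min(19,11)*8=88 best=88 *, r--
l=3 r=10: min(19,16)*7=112 best=112 *, r--
l=3 r=9: min(19,3)*6=18 best=112, r--
l=3 r=8: min(19,3)*5=15 best=112, r--
l=3 r=7: min(19,8)*4=32 best=112, r--
l=3 r=6: min(19,8)*3=24 best=112, r--
l=3 r=5: min(19,6)*2=12 best=112, r--
l=3 r=4: min(19,6)*1=6 best=112, r--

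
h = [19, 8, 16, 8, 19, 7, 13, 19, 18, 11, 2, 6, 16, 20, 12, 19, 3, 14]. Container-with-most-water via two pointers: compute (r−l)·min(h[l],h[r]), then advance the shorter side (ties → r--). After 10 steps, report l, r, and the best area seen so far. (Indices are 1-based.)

[1,18] min(19,14)*17=238 best=238 * → r--
[1,17] min(19,3)*16=48 best=238 → r--
[1,16] min(19,19)*15=285 best=285 * → r--
[1,15] min(19,12)*14=168 best=285 → r--
[1,14] min(19,20)*13=247 best=285 → l++
[2,14] min(8,20)*12=96 best=285 → l++
[3,14] min(16,20)*11=176 best=285 → l++
[4,14] min(8,20)*10=80 best=285 → l++
[5,14] min(19,20)*9=171 best=285 → l++
[6,14] min(7,20)*8=56 best=285 → l++

l=7, r=14, best area=285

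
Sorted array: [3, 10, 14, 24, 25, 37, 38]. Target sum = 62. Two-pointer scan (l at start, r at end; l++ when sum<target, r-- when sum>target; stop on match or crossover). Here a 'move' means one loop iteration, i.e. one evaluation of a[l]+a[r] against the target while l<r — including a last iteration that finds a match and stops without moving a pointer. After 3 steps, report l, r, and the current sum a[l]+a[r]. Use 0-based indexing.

l=3, r=6, sum=62

[0,6] 3+38=41 <62 → l++
[1,6] 10+38=48 <62 → l++
[2,6] 14+38=52 <62 → l++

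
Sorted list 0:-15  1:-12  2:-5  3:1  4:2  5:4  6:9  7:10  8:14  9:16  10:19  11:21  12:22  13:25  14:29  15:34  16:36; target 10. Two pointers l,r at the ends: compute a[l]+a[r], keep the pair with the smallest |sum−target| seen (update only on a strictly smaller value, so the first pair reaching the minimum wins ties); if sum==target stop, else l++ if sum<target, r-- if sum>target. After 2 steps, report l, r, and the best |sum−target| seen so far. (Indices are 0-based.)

l=0, r=14, best |Δ|=9

[0,16] -15+36=21 d=11 * → r--
[0,15] -15+34=19 d=9 * → r--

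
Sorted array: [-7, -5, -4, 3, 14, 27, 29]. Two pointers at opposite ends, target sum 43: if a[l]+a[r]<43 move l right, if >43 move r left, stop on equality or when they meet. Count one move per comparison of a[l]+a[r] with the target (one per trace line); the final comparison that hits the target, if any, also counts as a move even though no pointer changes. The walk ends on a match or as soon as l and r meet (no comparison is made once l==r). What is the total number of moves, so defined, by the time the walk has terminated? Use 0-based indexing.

[0,6] -7+29=22 <43 → l++
[1,6] -5+29=24 <43 → l++
[2,6] -4+29=25 <43 → l++
[3,6] 3+29=32 <43 → l++
[4,6] 14+29=43 → found

5 moves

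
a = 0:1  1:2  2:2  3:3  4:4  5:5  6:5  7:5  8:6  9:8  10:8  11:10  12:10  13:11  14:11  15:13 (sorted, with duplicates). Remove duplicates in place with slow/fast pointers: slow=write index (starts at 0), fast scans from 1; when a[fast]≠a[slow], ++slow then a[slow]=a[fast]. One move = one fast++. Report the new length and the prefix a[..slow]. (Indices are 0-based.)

slow=0 fast=1: a[fast]=2≠a[slow]=1 write a[1]=2, slow++,fast++
slow=1 fast=2: a[fast]=2=a[slow] dup, fast++
slow=1 fast=3: a[fast]=3≠a[slow]=2 write a[2]=3, slow++,fast++
slow=2 fast=4: a[fast]=4≠a[slow]=3 write a[3]=4, slow++,fast++
slow=3 fast=5: a[fast]=5≠a[slow]=4 write a[4]=5, slow++,fast++
slow=4 fast=6: a[fast]=5=a[slow] dup, fast++
slow=4 fast=7: a[fast]=5=a[slow] dup, fast++
slow=4 fast=8: a[fast]=6≠a[slow]=5 write a[5]=6, slow++,fast++
slow=5 fast=9: a[fast]=8≠a[slow]=6 write a[6]=8, slow++,fast++
slow=6 fast=10: a[fast]=8=a[slow] dup, fast++
slow=6 fast=11: a[fast]=10≠a[slow]=8 write a[7]=10, slow++,fast++
slow=7 fast=12: a[fast]=10=a[slow] dup, fast++
slow=7 fast=13: a[fast]=11≠a[slow]=10 write a[8]=11, slow++,fast++
slow=8 fast=14: a[fast]=11=a[slow] dup, fast++
slow=8 fast=15: a[fast]=13≠a[slow]=11 write a[9]=13, slow++,fast++

length 10; prefix = [1, 2, 3, 4, 5, 6, 8, 10, 11, 13]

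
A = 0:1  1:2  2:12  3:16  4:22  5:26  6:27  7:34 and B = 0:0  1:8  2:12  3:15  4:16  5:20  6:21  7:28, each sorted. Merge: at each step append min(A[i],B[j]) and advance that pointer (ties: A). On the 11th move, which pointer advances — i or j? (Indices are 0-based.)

[i=0,j=0] A[i]=1>B[j]=0 take 0 → j++
[i=0,j=1] A[i]=1<=B[j]=8 take 1 → i++
[i=1,j=1] A[i]=2<=B[j]=8 take 2 → i++
[i=2,j=1] A[i]=12>B[j]=8 take 8 → j++
[i=2,j=2] A[i]=12<=B[j]=12 take 12 → i++
[i=3,j=2] A[i]=16>B[j]=12 take 12 → j++
[i=3,j=3] A[i]=16>B[j]=15 take 15 → j++
[i=3,j=4] A[i]=16<=B[j]=16 take 16 → i++
[i=4,j=4] A[i]=22>B[j]=16 take 16 → j++
[i=4,j=5] A[i]=22>B[j]=20 take 20 → j++
[i=4,j=6] A[i]=22>B[j]=21 take 21 → j++

j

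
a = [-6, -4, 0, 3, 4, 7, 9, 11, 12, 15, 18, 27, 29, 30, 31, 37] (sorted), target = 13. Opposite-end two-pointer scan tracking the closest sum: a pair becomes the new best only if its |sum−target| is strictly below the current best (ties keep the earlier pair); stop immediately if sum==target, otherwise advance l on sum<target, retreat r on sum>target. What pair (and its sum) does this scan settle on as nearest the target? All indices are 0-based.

[0,15] -6+37=31 d=18 * → r--
[0,14] -6+31=25 d=12 * → r--
[0,13] -6+30=24 d=11 * → r--
[0,12] -6+29=23 d=10 * → r--
[0,11] -6+27=21 d=8 * → r--
[0,10] -6+18=12 d=1 * → l++
[1,10] -4+18=14 d=1 → r--
[1,9] -4+15=11 d=2 → l++
[2,9] 0+15=15 d=2 → r--
[2,8] 0+12=12 d=1 → l++
[3,8] 3+12=15 d=2 → r--
[3,7] 3+11=14 d=1 → r--
[3,6] 3+9=12 d=1 → l++
[4,6] 4+9=13 d=0 * → stop

pair (4, 9) with sum 13 (|Δ|=0)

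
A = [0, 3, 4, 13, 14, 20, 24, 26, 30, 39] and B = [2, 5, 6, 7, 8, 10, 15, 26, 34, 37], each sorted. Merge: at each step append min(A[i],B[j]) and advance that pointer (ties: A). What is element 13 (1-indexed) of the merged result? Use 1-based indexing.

[i=1,j=1] A[i]=0<=B[j]=2 take 0 → i++
[i=2,j=1] A[i]=3>B[j]=2 take 2 → j++
[i=2,j=2] A[i]=3<=B[j]=5 take 3 → i++
[i=3,j=2] A[i]=4<=B[j]=5 take 4 → i++
[i=4,j=2] A[i]=13>B[j]=5 take 5 → j++
[i=4,j=3] A[i]=13>B[j]=6 take 6 → j++
[i=4,j=4] A[i]=13>B[j]=7 take 7 → j++
[i=4,j=5] A[i]=13>B[j]=8 take 8 → j++
[i=4,j=6] A[i]=13>B[j]=10 take 10 → j++
[i=4,j=7] A[i]=13<=B[j]=15 take 13 → i++
[i=5,j=7] A[i]=14<=B[j]=15 take 14 → i++
[i=6,j=7] A[i]=20>B[j]=15 take 15 → j++
[i=6,j=8] A[i]=20<=B[j]=26 take 20 → i++
[i=7,j=8] A[i]=24<=B[j]=26 take 24 → i++
[i=8,j=8] A[i]=26<=B[j]=26 take 26 → i++
[i=9,j=8] A[i]=30>B[j]=26 take 26 → j++
[i=9,j=9] A[i]=30<=B[j]=34 take 30 → i++
[i=10,j=9] A[i]=39>B[j]=34 take 34 → j++
[i=10,j=10] A[i]=39>B[j]=37 take 37 → j++
[i=10,j=11] B done, take A[i]=39 → i++

merged[13] = 20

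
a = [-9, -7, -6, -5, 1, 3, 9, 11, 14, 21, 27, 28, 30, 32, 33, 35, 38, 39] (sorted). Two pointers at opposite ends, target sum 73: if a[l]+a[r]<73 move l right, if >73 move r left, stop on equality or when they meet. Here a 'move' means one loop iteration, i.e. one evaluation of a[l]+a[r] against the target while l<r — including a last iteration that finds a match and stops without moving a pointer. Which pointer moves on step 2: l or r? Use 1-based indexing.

[1,18] -9+39=30 <73 → l++
[2,18] -7+39=32 <73 → l++

l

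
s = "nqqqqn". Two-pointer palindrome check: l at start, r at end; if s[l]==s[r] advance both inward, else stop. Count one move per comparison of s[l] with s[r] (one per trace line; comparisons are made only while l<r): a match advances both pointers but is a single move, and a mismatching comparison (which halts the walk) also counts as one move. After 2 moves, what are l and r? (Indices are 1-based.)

[1,6] 'n'=='n' → l++,r--
[2,5] 'q'=='q' → l++,r--

l=3, r=4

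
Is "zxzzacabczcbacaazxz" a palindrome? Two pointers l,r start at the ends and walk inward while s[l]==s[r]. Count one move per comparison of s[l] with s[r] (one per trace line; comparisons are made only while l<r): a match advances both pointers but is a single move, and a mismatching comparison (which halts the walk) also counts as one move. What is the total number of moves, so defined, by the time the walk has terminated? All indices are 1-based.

l=1 r=19: 'z'=='z', l++,r--
l=2 r=18: 'x'=='x', l++,r--
l=3 r=17: 'z'=='z', l++,r--
l=4 r=16: 'z'!='a', stop

4 moves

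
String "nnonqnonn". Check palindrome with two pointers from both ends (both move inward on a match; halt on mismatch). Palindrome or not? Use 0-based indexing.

[0,8] 'n'=='n' → l++,r--
[1,7] 'n'=='n' → l++,r--
[2,6] 'o'=='o' → l++,r--
[3,5] 'n'=='n' → l++,r--

palindrome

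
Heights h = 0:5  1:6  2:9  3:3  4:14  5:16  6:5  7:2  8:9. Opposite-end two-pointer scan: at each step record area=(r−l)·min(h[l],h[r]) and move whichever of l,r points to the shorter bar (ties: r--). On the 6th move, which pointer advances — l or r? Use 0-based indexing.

l=0 r=8: min(5,9)*8=40 best=40 *, l++
l=1 r=8: min(6,9)*7=42 best=42 *, l++
l=2 r=8: min(9,9)*6=54 best=54 *, r--
l=2 r=7: min(9,2)*5=10 best=54, r--
l=2 r=6: min(9,5)*4=20 best=54, r--
l=2 r=5: min(9,16)*3=27 best=54, l++

l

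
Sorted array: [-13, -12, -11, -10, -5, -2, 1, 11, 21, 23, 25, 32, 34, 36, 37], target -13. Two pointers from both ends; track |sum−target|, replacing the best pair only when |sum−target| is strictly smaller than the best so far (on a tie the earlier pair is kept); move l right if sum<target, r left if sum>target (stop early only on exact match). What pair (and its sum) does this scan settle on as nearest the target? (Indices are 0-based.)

[0,14] -13+37=24 d=37 * → r--
[0,13] -13+36=23 d=36 * → r--
[0,12] -13+34=21 d=34 * → r--
[0,11] -13+32=19 d=32 * → r--
[0,10] -13+25=12 d=25 * → r--
[0,9] -13+23=10 d=23 * → r--
[0,8] -13+21=8 d=21 * → r--
[0,7] -13+11=-2 d=11 * → r--
[0,6] -13+1=-12 d=1 * → r--
[0,5] -13+-2=-15 d=2 → l++
[1,5] -12+-2=-14 d=1 → l++
[2,5] -11+-2=-13 d=0 * → stop

pair (-11, -2) with sum -13 (|Δ|=0)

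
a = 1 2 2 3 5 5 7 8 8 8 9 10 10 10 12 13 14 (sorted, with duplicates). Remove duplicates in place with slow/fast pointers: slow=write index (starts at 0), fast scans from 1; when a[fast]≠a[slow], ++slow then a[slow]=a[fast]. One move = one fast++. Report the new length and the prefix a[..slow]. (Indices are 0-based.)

(s=0,f=1) a[fast]=2≠a[slow]=1 write a[1]=2 → slow++,fast++
(s=1,f=2) a[fast]=2=a[slow] dup → fast++
(s=1,f=3) a[fast]=3≠a[slow]=2 write a[2]=3 → slow++,fast++
(s=2,f=4) a[fast]=5≠a[slow]=3 write a[3]=5 → slow++,fast++
(s=3,f=5) a[fast]=5=a[slow] dup → fast++
(s=3,f=6) a[fast]=7≠a[slow]=5 write a[4]=7 → slow++,fast++
(s=4,f=7) a[fast]=8≠a[slow]=7 write a[5]=8 → slow++,fast++
(s=5,f=8) a[fast]=8=a[slow] dup → fast++
(s=5,f=9) a[fast]=8=a[slow] dup → fast++
(s=5,f=10) a[fast]=9≠a[slow]=8 write a[6]=9 → slow++,fast++
(s=6,f=11) a[fast]=10≠a[slow]=9 write a[7]=10 → slow++,fast++
(s=7,f=12) a[fast]=10=a[slow] dup → fast++
(s=7,f=13) a[fast]=10=a[slow] dup → fast++
(s=7,f=14) a[fast]=12≠a[slow]=10 write a[8]=12 → slow++,fast++
(s=8,f=15) a[fast]=13≠a[slow]=12 write a[9]=13 → slow++,fast++
(s=9,f=16) a[fast]=14≠a[slow]=13 write a[10]=14 → slow++,fast++

length 11; prefix = [1, 2, 3, 5, 7, 8, 9, 10, 12, 13, 14]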